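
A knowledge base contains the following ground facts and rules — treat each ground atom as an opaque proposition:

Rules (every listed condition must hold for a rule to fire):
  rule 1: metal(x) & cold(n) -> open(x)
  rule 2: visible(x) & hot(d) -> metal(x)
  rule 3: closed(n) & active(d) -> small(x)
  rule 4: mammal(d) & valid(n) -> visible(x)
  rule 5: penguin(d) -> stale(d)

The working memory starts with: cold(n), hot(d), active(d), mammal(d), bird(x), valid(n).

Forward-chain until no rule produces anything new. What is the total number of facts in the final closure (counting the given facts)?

9

[1] rule 4 [mammal(d) & valid(n) -> visible(x)]. ⇒ new: visible(x).
[2] rule 2 [visible(x) & hot(d) -> metal(x)]. ⇒ new: metal(x).
[3] rule 1 [metal(x) & cold(n) -> open(x)]. ⇒ new: open(x).
Closure: {active(d), bird(x), cold(n), hot(d), mammal(d), metal(x), open(x), valid(n), visible(x)} — 9 facts.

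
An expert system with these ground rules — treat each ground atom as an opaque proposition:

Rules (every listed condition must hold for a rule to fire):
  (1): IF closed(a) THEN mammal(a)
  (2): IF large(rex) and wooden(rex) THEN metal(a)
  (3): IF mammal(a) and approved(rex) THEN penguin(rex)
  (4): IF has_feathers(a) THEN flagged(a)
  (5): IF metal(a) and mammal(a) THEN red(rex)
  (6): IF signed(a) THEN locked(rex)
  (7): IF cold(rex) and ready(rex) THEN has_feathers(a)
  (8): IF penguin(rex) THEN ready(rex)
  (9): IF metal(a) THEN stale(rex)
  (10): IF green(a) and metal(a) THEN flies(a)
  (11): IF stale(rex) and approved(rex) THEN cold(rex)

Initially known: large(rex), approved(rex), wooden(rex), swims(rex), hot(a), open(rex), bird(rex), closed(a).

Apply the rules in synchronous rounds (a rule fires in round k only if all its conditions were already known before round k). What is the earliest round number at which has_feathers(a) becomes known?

4

Round 1: (1) [IF closed(a) THEN mammal(a)]; (2) [IF large(rex) and wooden(rex) THEN metal(a)]. Adds mammal(a), metal(a).
Round 2: (3) [IF mammal(a) and approved(rex) THEN penguin(rex)]; (5) [IF metal(a) and mammal(a) THEN red(rex)]; (9) [IF metal(a) THEN stale(rex)]. Adds penguin(rex), red(rex), stale(rex).
Round 3: (8) [IF penguin(rex) THEN ready(rex)]; (11) [IF stale(rex) and approved(rex) THEN cold(rex)]. Adds ready(rex), cold(rex).
Round 4: (7) [IF cold(rex) and ready(rex) THEN has_feathers(a)]. Adds has_feathers(a).
has_feathers(a) first appears in round 4.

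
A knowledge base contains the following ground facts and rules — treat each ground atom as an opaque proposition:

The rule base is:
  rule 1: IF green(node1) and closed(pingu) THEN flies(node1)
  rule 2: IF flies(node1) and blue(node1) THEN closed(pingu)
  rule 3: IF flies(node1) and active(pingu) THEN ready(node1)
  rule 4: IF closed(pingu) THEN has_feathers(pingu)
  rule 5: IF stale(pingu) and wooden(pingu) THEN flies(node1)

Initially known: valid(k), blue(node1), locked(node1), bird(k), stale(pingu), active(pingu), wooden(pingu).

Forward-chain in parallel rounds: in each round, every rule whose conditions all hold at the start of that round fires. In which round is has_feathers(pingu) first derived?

3

Round 1: rule 5 [IF stale(pingu) and wooden(pingu) THEN flies(node1)]. Adds flies(node1).
Round 2: rule 2 [IF flies(node1) and blue(node1) THEN closed(pingu)]; rule 3 [IF flies(node1) and active(pingu) THEN ready(node1)]. Adds closed(pingu), ready(node1).
Round 3: rule 4 [IF closed(pingu) THEN has_feathers(pingu)]. Adds has_feathers(pingu).
has_feathers(pingu) first appears in round 3.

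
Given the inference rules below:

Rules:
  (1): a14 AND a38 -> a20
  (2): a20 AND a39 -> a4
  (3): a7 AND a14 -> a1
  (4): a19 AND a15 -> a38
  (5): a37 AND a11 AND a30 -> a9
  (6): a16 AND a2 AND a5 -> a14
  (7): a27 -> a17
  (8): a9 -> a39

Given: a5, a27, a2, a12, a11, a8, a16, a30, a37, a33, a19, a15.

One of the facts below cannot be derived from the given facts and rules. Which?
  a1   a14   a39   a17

Round 1 fires (4), (5), (6), (7), giving a38, a9, a14, a17.
Round 2 fires (1), (8), giving a20, a39.
Round 3 fires (2), giving a4.
Derived: a17 (round 1), a14 (round 1), a39 (round 2). a1 never appears in any round.

a1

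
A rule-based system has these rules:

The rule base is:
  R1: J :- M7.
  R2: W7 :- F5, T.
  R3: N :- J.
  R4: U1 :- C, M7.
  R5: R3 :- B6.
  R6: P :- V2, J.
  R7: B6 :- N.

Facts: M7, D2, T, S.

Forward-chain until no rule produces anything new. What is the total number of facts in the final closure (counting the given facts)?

8

[1] R1 [J :- M7.]. ⇒ new: J.
[2] R3 [N :- J.]. ⇒ new: N.
[3] R7 [B6 :- N.]. ⇒ new: B6.
[4] R5 [R3 :- B6.]. ⇒ new: R3.
Closure: {B6, D2, J, M7, N, R3, S, T} — 8 facts.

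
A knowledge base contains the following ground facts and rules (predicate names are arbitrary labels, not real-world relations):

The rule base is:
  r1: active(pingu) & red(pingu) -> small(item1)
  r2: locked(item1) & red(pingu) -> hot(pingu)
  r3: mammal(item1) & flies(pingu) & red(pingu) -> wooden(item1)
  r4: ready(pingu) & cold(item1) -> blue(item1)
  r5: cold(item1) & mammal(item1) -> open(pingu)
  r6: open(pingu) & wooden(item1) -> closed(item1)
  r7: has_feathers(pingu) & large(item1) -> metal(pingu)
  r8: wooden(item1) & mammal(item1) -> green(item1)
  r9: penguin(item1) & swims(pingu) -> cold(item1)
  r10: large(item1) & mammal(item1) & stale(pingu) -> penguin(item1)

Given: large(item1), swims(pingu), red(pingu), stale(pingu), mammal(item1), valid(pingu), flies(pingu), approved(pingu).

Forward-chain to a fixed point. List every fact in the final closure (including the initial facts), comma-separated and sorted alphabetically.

approved(pingu), closed(item1), cold(item1), flies(pingu), green(item1), large(item1), mammal(item1), open(pingu), penguin(item1), red(pingu), stale(pingu), swims(pingu), valid(pingu), wooden(item1)

Round 1 fires r3, r10, giving wooden(item1), penguin(item1).
Round 2 fires r8, r9, giving green(item1), cold(item1).
Round 3 fires r5, giving open(pingu).
Round 4 fires r6, giving closed(item1).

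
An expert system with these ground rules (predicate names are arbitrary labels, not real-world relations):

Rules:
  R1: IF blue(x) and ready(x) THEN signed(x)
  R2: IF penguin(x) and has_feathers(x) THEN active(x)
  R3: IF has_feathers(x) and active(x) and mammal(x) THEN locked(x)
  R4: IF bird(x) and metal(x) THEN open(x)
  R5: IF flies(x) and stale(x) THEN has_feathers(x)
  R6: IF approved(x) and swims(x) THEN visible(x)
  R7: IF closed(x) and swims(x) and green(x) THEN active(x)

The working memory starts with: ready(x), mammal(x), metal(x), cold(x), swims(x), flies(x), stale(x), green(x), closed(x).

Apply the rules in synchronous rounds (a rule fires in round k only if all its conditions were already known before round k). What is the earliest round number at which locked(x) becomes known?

[1] R5 [IF flies(x) and stale(x) THEN has_feathers(x)]; R7 [IF closed(x) and swims(x) and green(x) THEN active(x)]. ⇒ new: has_feathers(x), active(x).
[2] R3 [IF has_feathers(x) and active(x) and mammal(x) THEN locked(x)]. ⇒ new: locked(x).
locked(x) first appears in round 2.

2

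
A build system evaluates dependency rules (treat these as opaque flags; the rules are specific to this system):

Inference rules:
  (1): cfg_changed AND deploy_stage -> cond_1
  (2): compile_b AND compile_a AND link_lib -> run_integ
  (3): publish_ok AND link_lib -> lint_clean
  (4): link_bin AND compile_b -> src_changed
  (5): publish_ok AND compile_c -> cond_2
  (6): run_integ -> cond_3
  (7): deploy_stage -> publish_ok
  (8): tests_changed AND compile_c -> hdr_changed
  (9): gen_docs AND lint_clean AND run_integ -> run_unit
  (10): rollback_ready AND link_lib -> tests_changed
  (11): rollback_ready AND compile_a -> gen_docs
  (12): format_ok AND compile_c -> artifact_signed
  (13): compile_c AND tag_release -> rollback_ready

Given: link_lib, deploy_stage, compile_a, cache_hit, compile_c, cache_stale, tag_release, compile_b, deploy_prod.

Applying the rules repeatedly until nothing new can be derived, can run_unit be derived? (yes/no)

[1] (2) [compile_b AND compile_a AND link_lib -> run_integ]; (7) [deploy_stage -> publish_ok]; (13) [compile_c AND tag_release -> rollback_ready]. ⇒ new: run_integ, publish_ok, rollback_ready.
[2] (3) [publish_ok AND link_lib -> lint_clean]; (5) [publish_ok AND compile_c -> cond_2]; (6) [run_integ -> cond_3]; (10) [rollback_ready AND link_lib -> tests_changed]; (11) [rollback_ready AND compile_a -> gen_docs]. ⇒ new: lint_clean, cond_2, cond_3, tests_changed, gen_docs.
[3] (8) [tests_changed AND compile_c -> hdr_changed]; (9) [gen_docs AND lint_clean AND run_integ -> run_unit]. ⇒ new: hdr_changed, run_unit.
run_unit appears in round 3, so it is derivable.

yes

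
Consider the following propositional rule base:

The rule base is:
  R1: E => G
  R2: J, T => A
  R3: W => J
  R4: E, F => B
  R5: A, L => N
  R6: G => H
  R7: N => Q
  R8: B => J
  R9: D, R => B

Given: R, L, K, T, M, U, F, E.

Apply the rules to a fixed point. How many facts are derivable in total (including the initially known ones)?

Round 1: R1 [E => G]; R4 [E, F => B]. Adds G, B.
Round 2: R6 [G => H]; R8 [B => J]. Adds H, J.
Round 3: R2 [J, T => A]. Adds A.
Round 4: R5 [A, L => N]. Adds N.
Round 5: R7 [N => Q]. Adds Q.
Closure: {A, B, E, F, G, H, J, K, L, M, N, Q, R, T, U} — 15 facts.

15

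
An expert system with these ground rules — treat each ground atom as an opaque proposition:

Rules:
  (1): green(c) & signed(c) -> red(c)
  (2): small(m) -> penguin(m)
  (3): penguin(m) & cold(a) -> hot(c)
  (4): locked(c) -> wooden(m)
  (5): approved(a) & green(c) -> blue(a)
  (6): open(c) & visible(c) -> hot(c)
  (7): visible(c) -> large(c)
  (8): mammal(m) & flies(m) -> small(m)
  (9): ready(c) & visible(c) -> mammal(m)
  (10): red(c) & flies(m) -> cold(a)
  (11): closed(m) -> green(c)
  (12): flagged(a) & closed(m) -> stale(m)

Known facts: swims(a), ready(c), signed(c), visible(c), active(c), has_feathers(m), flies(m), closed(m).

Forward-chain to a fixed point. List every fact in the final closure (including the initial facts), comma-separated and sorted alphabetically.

active(c), closed(m), cold(a), flies(m), green(c), has_feathers(m), hot(c), large(c), mammal(m), penguin(m), ready(c), red(c), signed(c), small(m), swims(a), visible(c)

Round 1 fires (7), (9), (11), giving large(c), mammal(m), green(c).
Round 2 fires (1), (8), giving red(c), small(m).
Round 3 fires (2), (10), giving penguin(m), cold(a).
Round 4 fires (3), giving hot(c).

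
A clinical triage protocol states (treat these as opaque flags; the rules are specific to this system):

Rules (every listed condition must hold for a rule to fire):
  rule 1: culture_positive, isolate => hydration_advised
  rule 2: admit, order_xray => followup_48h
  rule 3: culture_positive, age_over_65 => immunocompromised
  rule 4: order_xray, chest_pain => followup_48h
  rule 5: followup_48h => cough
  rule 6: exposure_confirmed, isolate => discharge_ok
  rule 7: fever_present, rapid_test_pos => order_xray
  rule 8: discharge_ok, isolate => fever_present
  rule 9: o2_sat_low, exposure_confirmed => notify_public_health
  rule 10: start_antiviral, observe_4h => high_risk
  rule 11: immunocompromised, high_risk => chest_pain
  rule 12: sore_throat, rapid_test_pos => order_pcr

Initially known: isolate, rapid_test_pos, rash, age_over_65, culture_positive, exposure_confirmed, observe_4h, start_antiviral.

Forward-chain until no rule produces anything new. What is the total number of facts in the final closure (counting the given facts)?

17

[1] rule 1 [culture_positive, isolate => hydration_advised]; rule 3 [culture_positive, age_over_65 => immunocompromised]; rule 6 [exposure_confirmed, isolate => discharge_ok]; rule 10 [start_antiviral, observe_4h => high_risk]. ⇒ new: hydration_advised, immunocompromised, discharge_ok, high_risk.
[2] rule 8 [discharge_ok, isolate => fever_present]; rule 11 [immunocompromised, high_risk => chest_pain]. ⇒ new: fever_present, chest_pain.
[3] rule 7 [fever_present, rapid_test_pos => order_xray]. ⇒ new: order_xray.
[4] rule 4 [order_xray, chest_pain => followup_48h]. ⇒ new: followup_48h.
[5] rule 5 [followup_48h => cough]. ⇒ new: cough.
Closure: {age_over_65, chest_pain, cough, culture_positive, discharge_ok, exposure_confirmed, fever_present, followup_48h, high_risk, hydration_advised, immunocompromised, isolate, observe_4h, order_xray, rapid_test_pos, rash, start_antiviral} — 17 facts.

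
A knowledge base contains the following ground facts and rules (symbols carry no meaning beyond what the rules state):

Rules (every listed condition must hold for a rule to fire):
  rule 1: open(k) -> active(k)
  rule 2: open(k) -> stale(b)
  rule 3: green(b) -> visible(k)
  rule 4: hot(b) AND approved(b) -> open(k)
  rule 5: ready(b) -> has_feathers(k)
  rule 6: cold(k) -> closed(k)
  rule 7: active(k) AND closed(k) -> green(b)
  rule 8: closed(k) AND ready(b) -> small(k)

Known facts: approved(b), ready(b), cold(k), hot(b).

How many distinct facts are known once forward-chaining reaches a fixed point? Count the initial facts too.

Round 1: rule 4 [hot(b) AND approved(b) -> open(k)]; rule 5 [ready(b) -> has_feathers(k)]; rule 6 [cold(k) -> closed(k)]. New: open(k), has_feathers(k), closed(k).
Round 2: rule 1 [open(k) -> active(k)]; rule 2 [open(k) -> stale(b)]; rule 8 [closed(k) AND ready(b) -> small(k)]. New: active(k), stale(b), small(k).
Round 3: rule 7 [active(k) AND closed(k) -> green(b)]. New: green(b).
Round 4: rule 3 [green(b) -> visible(k)]. New: visible(k).
Closure: {active(k), approved(b), closed(k), cold(k), green(b), has_feathers(k), hot(b), open(k), ready(b), small(k), stale(b), visible(k)} — 12 facts.

12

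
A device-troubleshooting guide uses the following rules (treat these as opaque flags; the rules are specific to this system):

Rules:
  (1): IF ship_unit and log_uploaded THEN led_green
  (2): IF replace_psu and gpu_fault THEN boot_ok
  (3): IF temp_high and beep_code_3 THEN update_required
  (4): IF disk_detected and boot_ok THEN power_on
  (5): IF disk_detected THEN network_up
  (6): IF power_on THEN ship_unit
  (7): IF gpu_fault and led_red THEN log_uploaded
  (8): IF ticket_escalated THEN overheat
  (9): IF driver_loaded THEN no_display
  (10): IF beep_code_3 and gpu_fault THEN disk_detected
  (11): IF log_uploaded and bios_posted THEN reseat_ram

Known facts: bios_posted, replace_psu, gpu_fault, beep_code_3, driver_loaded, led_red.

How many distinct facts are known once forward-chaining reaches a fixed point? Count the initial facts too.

15

[1] (2) [IF replace_psu and gpu_fault THEN boot_ok]; (7) [IF gpu_fault and led_red THEN log_uploaded]; (9) [IF driver_loaded THEN no_display]; (10) [IF beep_code_3 and gpu_fault THEN disk_detected]. ⇒ new: boot_ok, log_uploaded, no_display, disk_detected.
[2] (4) [IF disk_detected and boot_ok THEN power_on]; (5) [IF disk_detected THEN network_up]; (11) [IF log_uploaded and bios_posted THEN reseat_ram]. ⇒ new: power_on, network_up, reseat_ram.
[3] (6) [IF power_on THEN ship_unit]. ⇒ new: ship_unit.
[4] (1) [IF ship_unit and log_uploaded THEN led_green]. ⇒ new: led_green.
Closure: {beep_code_3, bios_posted, boot_ok, disk_detected, driver_loaded, gpu_fault, led_green, led_red, log_uploaded, network_up, no_display, power_on, replace_psu, reseat_ram, ship_unit} — 15 facts.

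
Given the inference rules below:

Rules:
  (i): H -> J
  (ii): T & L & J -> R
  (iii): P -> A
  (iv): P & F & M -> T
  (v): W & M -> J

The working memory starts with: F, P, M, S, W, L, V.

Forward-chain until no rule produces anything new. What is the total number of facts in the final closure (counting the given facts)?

Round 1: (iii) [P -> A]; (iv) [P & F & M -> T]; (v) [W & M -> J]. Adds A, T, J.
Round 2: (ii) [T & L & J -> R]. Adds R.
Closure: {A, F, J, L, M, P, R, S, T, V, W} — 11 facts.

11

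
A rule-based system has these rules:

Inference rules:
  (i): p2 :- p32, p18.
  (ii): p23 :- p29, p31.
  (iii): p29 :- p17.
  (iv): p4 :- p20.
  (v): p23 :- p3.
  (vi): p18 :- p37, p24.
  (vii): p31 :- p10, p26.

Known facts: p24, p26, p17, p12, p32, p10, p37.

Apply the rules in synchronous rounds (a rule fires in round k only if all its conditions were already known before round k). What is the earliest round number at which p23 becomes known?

2

Round 1: (iii) [p29 :- p17.]; (vi) [p18 :- p37, p24.]; (vii) [p31 :- p10, p26.]. New: p29, p18, p31.
Round 2: (i) [p2 :- p32, p18.]; (ii) [p23 :- p29, p31.]. New: p2, p23.
p23 first appears in round 2.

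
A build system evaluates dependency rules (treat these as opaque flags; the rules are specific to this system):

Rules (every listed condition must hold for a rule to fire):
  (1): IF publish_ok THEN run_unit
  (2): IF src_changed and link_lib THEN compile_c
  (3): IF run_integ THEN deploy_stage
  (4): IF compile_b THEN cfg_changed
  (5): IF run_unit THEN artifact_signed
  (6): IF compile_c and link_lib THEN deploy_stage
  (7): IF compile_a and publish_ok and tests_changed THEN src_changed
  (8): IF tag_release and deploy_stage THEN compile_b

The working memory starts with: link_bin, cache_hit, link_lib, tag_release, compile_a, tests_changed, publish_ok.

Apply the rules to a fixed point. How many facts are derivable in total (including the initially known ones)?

14

Round 1 fires (1), (7), giving run_unit, src_changed.
Round 2 fires (2), (5), giving compile_c, artifact_signed.
Round 3 fires (6), giving deploy_stage.
Round 4 fires (8), giving compile_b.
Round 5 fires (4), giving cfg_changed.
Closure: {artifact_signed, cache_hit, cfg_changed, compile_a, compile_b, compile_c, deploy_stage, link_bin, link_lib, publish_ok, run_unit, src_changed, tag_release, tests_changed} — 14 facts.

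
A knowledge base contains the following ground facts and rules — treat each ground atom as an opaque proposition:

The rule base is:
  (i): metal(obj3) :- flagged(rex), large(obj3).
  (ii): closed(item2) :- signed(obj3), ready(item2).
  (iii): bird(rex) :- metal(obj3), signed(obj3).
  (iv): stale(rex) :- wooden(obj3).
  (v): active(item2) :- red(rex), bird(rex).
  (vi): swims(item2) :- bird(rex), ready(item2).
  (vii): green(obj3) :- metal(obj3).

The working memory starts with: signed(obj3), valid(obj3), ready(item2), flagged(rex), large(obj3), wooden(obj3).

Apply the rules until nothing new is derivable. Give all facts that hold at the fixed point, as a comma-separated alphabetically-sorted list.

bird(rex), closed(item2), flagged(rex), green(obj3), large(obj3), metal(obj3), ready(item2), signed(obj3), stale(rex), swims(item2), valid(obj3), wooden(obj3)

Round 1 fires (i), (ii), (iv), giving metal(obj3), closed(item2), stale(rex).
Round 2 fires (iii), (vii), giving bird(rex), green(obj3).
Round 3 fires (vi), giving swims(item2).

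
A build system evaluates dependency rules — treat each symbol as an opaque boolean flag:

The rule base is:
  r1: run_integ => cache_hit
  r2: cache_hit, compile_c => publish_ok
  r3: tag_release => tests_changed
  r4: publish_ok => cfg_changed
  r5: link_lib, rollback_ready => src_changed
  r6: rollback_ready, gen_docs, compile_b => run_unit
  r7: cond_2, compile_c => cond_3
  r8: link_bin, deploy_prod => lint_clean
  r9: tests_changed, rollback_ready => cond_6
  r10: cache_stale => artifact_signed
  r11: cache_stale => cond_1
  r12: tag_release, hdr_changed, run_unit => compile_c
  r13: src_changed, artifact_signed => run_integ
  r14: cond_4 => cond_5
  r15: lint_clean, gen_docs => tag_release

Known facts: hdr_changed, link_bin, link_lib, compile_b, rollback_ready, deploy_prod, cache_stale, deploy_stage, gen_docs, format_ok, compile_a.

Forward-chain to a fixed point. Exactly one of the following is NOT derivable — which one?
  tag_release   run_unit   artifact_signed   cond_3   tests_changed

Round 1 fires r5, r6, r8, r10, r11, giving src_changed, run_unit, lint_clean, artifact_signed, cond_1.
Round 2 fires r13, r15, giving run_integ, tag_release.
Round 3 fires r1, r3, r12, giving cache_hit, tests_changed, compile_c.
Round 4 fires r2, r9, giving publish_ok, cond_6.
Round 5 fires r4, giving cfg_changed.
Derived: artifact_signed (round 1), tests_changed (round 3), tag_release (round 2), run_unit (round 1). cond_3 never appears in any round.

cond_3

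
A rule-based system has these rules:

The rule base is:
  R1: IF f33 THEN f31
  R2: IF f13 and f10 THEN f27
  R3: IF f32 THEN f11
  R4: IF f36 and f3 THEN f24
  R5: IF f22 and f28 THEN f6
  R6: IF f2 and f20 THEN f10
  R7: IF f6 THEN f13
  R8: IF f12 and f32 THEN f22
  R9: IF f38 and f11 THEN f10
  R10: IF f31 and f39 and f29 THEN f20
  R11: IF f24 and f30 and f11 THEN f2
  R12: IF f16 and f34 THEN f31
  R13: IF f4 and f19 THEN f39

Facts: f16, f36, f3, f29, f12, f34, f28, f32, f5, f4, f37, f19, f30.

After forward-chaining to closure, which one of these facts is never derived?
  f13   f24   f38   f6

Round 1 fires R3, R4, R8, R12, R13, giving f11, f24, f22, f31, f39.
Round 2 fires R5, R10, R11, giving f6, f20, f2.
Round 3 fires R6, R7, giving f10, f13.
Round 4 fires R2, giving f27.
Derived: f24 (round 1), f13 (round 3), f6 (round 2). f38 never appears in any round.

f38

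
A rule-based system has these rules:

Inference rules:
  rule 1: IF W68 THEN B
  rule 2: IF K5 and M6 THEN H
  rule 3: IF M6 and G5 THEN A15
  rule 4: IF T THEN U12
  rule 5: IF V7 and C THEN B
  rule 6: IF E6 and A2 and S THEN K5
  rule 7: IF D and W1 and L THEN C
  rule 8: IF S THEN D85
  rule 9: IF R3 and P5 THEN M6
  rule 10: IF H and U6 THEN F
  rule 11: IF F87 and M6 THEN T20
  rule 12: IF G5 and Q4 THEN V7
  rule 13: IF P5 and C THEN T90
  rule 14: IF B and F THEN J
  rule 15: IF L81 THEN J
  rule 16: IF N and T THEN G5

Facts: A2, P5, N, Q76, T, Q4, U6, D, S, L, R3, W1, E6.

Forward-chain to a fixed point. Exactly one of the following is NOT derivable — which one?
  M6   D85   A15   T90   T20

T20

Round 1: rule 4 [IF T THEN U12]; rule 6 [IF E6 and A2 and S THEN K5]; rule 7 [IF D and W1 and L THEN C]; rule 8 [IF S THEN D85]; rule 9 [IF R3 and P5 THEN M6]; rule 16 [IF N and T THEN G5]. Adds U12, K5, C, D85, M6, G5.
Round 2: rule 2 [IF K5 and M6 THEN H]; rule 3 [IF M6 and G5 THEN A15]; rule 12 [IF G5 and Q4 THEN V7]; rule 13 [IF P5 and C THEN T90]. Adds H, A15, V7, T90.
Round 3: rule 5 [IF V7 and C THEN B]; rule 10 [IF H and U6 THEN F]. Adds B, F.
Round 4: rule 14 [IF B and F THEN J]. Adds J.
Derived: D85 (round 1), M6 (round 1), A15 (round 2), T90 (round 2). T20 never appears in any round.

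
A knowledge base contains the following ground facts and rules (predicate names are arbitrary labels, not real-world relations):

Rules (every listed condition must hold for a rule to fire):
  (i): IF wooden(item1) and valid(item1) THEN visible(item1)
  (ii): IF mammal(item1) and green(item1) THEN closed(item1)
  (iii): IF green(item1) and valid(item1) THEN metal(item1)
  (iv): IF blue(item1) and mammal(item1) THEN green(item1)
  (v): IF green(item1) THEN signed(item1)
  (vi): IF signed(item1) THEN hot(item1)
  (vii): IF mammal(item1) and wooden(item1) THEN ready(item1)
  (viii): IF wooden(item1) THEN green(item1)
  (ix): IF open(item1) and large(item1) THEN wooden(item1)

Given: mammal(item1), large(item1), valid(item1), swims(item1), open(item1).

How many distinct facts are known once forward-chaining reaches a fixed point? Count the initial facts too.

Round 1: (ix) [IF open(item1) and large(item1) THEN wooden(item1)]. New: wooden(item1).
Round 2: (i) [IF wooden(item1) and valid(item1) THEN visible(item1)]; (vii) [IF mammal(item1) and wooden(item1) THEN ready(item1)]; (viii) [IF wooden(item1) THEN green(item1)]. New: visible(item1), ready(item1), green(item1).
Round 3: (ii) [IF mammal(item1) and green(item1) THEN closed(item1)]; (iii) [IF green(item1) and valid(item1) THEN metal(item1)]; (v) [IF green(item1) THEN signed(item1)]. New: closed(item1), metal(item1), signed(item1).
Round 4: (vi) [IF signed(item1) THEN hot(item1)]. New: hot(item1).
Closure: {closed(item1), green(item1), hot(item1), large(item1), mammal(item1), metal(item1), open(item1), ready(item1), signed(item1), swims(item1), valid(item1), visible(item1), wooden(item1)} — 13 facts.

13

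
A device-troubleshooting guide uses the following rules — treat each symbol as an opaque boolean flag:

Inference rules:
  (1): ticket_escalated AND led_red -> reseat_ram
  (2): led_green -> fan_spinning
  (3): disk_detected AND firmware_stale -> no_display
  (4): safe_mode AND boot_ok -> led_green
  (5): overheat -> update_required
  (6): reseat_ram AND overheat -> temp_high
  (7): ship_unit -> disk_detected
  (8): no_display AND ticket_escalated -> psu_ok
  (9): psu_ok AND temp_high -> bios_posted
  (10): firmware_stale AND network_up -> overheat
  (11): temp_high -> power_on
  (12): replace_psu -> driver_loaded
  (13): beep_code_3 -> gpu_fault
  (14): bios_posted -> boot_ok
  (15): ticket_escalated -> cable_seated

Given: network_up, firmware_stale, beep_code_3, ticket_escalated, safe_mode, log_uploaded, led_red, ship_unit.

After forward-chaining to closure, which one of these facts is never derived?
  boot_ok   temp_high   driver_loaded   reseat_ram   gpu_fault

Round 1 fires (1), (7), (10), (13), (15), giving reseat_ram, disk_detected, overheat, gpu_fault, cable_seated.
Round 2 fires (3), (5), (6), giving no_display, update_required, temp_high.
Round 3 fires (8), (11), giving psu_ok, power_on.
Round 4 fires (9), giving bios_posted.
Round 5 fires (14), giving boot_ok.
Round 6 fires (4), giving led_green.
Round 7 fires (2), giving fan_spinning.
Derived: gpu_fault (round 1), reseat_ram (round 1), boot_ok (round 5), temp_high (round 2). driver_loaded never appears in any round.

driver_loaded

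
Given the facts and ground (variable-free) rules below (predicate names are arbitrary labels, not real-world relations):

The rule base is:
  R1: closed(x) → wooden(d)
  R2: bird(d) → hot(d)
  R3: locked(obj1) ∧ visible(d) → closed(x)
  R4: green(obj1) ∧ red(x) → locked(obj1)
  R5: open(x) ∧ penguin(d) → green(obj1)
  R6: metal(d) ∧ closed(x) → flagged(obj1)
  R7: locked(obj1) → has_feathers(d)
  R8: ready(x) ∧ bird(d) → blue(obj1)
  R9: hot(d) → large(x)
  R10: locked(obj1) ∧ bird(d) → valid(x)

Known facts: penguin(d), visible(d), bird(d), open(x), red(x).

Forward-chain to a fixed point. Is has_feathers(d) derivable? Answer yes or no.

yes

Round 1 — R2, R5, derive hot(d), green(obj1).
Round 2 — R4, R9, derive locked(obj1), large(x).
Round 3 — R3, R7, R10, derive closed(x), has_feathers(d), valid(x).
Round 4 — R1, derive wooden(d).
has_feathers(d) appears in round 3, so it is derivable.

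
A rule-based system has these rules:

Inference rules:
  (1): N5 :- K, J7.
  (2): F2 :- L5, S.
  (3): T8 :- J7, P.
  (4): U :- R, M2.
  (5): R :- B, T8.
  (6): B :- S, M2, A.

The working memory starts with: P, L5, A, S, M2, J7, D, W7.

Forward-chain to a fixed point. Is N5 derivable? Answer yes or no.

Round 1: (2) [F2 :- L5, S.]; (3) [T8 :- J7, P.]; (6) [B :- S, M2, A.]. Adds F2, T8, B.
Round 2: (5) [R :- B, T8.]. Adds R.
Round 3: (4) [U :- R, M2.]. Adds U.
Fixed point reached. N5 is concluded only by (1); (1) needs K (never derived).

no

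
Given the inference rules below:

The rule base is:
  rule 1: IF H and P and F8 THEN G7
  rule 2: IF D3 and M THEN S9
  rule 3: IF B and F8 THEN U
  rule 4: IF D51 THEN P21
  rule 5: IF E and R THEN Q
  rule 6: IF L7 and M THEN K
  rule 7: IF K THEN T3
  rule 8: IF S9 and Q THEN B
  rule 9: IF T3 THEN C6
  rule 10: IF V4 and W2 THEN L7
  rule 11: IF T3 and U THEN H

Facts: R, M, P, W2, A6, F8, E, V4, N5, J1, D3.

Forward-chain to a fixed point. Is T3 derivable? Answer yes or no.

yes

Round 1: rule 2 [IF D3 and M THEN S9]; rule 5 [IF E and R THEN Q]; rule 10 [IF V4 and W2 THEN L7]. Adds S9, Q, L7.
Round 2: rule 6 [IF L7 and M THEN K]; rule 8 [IF S9 and Q THEN B]. Adds K, B.
Round 3: rule 3 [IF B and F8 THEN U]; rule 7 [IF K THEN T3]. Adds U, T3.
Round 4: rule 9 [IF T3 THEN C6]; rule 11 [IF T3 and U THEN H]. Adds C6, H.
Round 5: rule 1 [IF H and P and F8 THEN G7]. Adds G7.
T3 appears in round 3, so it is derivable.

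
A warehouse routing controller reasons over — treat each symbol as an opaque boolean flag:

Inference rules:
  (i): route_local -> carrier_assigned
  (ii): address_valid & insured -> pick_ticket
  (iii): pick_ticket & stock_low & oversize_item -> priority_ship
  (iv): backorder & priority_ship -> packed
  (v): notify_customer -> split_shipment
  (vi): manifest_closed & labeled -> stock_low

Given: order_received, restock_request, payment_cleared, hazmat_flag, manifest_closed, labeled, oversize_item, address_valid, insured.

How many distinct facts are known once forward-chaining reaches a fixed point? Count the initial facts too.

12

Round 1 fires (ii), (vi), giving pick_ticket, stock_low.
Round 2 fires (iii), giving priority_ship.
Closure: {address_valid, hazmat_flag, insured, labeled, manifest_closed, order_received, oversize_item, payment_cleared, pick_ticket, priority_ship, restock_request, stock_low} — 12 facts.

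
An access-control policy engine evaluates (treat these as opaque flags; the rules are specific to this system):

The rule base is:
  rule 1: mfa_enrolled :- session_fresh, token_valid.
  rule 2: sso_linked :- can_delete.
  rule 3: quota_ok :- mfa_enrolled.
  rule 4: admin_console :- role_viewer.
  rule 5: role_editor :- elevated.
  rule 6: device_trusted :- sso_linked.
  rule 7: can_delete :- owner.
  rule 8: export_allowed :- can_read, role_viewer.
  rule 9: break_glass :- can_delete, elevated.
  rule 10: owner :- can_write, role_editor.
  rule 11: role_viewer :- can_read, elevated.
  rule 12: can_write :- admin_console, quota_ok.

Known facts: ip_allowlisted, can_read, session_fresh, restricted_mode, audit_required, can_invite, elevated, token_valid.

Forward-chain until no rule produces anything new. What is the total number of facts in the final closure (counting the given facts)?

20

[1] rule 1 [mfa_enrolled :- session_fresh, token_valid.]; rule 5 [role_editor :- elevated.]; rule 11 [role_viewer :- can_read, elevated.]. ⇒ new: mfa_enrolled, role_editor, role_viewer.
[2] rule 3 [quota_ok :- mfa_enrolled.]; rule 4 [admin_console :- role_viewer.]; rule 8 [export_allowed :- can_read, role_viewer.]. ⇒ new: quota_ok, admin_console, export_allowed.
[3] rule 12 [can_write :- admin_console, quota_ok.]. ⇒ new: can_write.
[4] rule 10 [owner :- can_write, role_editor.]. ⇒ new: owner.
[5] rule 7 [can_delete :- owner.]. ⇒ new: can_delete.
[6] rule 2 [sso_linked :- can_delete.]; rule 9 [break_glass :- can_delete, elevated.]. ⇒ new: sso_linked, break_glass.
[7] rule 6 [device_trusted :- sso_linked.]. ⇒ new: device_trusted.
Closure: {admin_console, audit_required, break_glass, can_delete, can_invite, can_read, can_write, device_trusted, elevated, export_allowed, ip_allowlisted, mfa_enrolled, owner, quota_ok, restricted_mode, role_editor, role_viewer, session_fresh, sso_linked, token_valid} — 20 facts.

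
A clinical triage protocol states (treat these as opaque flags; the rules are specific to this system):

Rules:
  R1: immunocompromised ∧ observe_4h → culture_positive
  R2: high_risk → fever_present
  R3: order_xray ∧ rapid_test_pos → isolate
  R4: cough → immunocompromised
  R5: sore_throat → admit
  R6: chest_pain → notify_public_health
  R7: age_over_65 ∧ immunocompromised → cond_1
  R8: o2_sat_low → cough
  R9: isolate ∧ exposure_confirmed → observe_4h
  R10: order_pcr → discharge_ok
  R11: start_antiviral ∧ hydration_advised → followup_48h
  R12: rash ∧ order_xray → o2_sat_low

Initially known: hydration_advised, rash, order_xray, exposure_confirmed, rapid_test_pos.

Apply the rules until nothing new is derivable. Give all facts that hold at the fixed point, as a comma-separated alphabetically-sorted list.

cough, culture_positive, exposure_confirmed, hydration_advised, immunocompromised, isolate, o2_sat_low, observe_4h, order_xray, rapid_test_pos, rash

Round 1 — R3, R12, derive isolate, o2_sat_low.
Round 2 — R8, R9, derive cough, observe_4h.
Round 3 — R4, derive immunocompromised.
Round 4 — R1, derive culture_positive.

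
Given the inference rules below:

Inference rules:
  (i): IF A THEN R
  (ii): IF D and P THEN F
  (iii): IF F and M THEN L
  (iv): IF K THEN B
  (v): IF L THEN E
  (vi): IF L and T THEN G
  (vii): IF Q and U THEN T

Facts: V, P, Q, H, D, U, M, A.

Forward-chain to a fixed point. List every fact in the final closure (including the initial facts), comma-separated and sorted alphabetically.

A, D, E, F, G, H, L, M, P, Q, R, T, U, V

Round 1: (i) [IF A THEN R]; (ii) [IF D and P THEN F]; (vii) [IF Q and U THEN T]. New: R, F, T.
Round 2: (iii) [IF F and M THEN L]. New: L.
Round 3: (v) [IF L THEN E]; (vi) [IF L and T THEN G]. New: E, G.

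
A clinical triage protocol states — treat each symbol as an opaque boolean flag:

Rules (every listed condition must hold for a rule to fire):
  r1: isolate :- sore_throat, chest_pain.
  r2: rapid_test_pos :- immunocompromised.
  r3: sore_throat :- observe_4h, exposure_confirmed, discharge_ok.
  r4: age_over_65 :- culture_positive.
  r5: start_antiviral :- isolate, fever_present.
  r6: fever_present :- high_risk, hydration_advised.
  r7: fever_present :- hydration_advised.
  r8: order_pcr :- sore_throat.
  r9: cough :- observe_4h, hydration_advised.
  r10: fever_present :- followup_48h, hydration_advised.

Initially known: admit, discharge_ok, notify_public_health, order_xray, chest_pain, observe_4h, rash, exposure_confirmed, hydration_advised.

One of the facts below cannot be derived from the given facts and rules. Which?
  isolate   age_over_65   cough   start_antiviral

Round 1 fires r3, r7, r9, giving sore_throat, fever_present, cough.
Round 2 fires r1, r8, giving isolate, order_pcr.
Round 3 fires r5, giving start_antiviral.
Derived: isolate (round 2), start_antiviral (round 3), cough (round 1). age_over_65 never appears in any round.

age_over_65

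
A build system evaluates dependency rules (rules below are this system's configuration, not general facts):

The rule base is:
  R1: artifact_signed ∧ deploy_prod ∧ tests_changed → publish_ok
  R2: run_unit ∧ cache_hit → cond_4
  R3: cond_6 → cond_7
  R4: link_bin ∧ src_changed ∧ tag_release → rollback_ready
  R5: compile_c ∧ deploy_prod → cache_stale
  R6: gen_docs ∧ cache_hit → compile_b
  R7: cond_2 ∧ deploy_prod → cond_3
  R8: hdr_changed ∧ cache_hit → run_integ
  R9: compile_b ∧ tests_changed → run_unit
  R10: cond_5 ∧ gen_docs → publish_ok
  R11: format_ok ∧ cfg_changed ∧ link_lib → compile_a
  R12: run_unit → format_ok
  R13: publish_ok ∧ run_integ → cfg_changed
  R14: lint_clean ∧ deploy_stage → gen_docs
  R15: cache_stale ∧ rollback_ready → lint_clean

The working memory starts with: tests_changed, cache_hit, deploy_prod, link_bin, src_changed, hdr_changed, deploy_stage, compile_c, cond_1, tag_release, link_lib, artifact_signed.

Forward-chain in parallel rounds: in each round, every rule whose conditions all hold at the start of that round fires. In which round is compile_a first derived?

Round 1: R1 [artifact_signed ∧ deploy_prod ∧ tests_changed → publish_ok]; R4 [link_bin ∧ src_changed ∧ tag_release → rollback_ready]; R5 [compile_c ∧ deploy_prod → cache_stale]; R8 [hdr_changed ∧ cache_hit → run_integ]. New: publish_ok, rollback_ready, cache_stale, run_integ.
Round 2: R13 [publish_ok ∧ run_integ → cfg_changed]; R15 [cache_stale ∧ rollback_ready → lint_clean]. New: cfg_changed, lint_clean.
Round 3: R14 [lint_clean ∧ deploy_stage → gen_docs]. New: gen_docs.
Round 4: R6 [gen_docs ∧ cache_hit → compile_b]. New: compile_b.
Round 5: R9 [compile_b ∧ tests_changed → run_unit]. New: run_unit.
Round 6: R2 [run_unit ∧ cache_hit → cond_4]; R12 [run_unit → format_ok]. New: cond_4, format_ok.
Round 7: R11 [format_ok ∧ cfg_changed ∧ link_lib → compile_a]. New: compile_a.
compile_a first appears in round 7.

7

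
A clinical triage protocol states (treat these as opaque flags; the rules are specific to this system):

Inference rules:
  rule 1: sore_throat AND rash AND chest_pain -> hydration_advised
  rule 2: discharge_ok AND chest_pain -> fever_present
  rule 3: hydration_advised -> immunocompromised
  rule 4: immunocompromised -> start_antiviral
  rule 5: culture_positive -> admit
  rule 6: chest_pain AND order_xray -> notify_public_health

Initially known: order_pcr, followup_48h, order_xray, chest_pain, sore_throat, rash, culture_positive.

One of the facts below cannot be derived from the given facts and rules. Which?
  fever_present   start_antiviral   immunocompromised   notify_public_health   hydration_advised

fever_present

Round 1 — rule 1, rule 5, rule 6, derive hydration_advised, admit, notify_public_health.
Round 2 — rule 3, derive immunocompromised.
Round 3 — rule 4, derive start_antiviral.
Derived: immunocompromised (round 2), start_antiviral (round 3), notify_public_health (round 1), hydration_advised (round 1). fever_present never appears in any round.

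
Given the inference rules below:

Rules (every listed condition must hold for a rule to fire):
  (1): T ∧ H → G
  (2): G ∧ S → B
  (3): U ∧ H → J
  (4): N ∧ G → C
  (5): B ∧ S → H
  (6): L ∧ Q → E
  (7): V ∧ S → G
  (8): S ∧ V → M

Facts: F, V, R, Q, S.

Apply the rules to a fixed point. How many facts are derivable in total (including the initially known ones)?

[1] (7) [V ∧ S → G]; (8) [S ∧ V → M]. ⇒ new: G, M.
[2] (2) [G ∧ S → B]. ⇒ new: B.
[3] (5) [B ∧ S → H]. ⇒ new: H.
Closure: {B, F, G, H, M, Q, R, S, V} — 9 facts.

9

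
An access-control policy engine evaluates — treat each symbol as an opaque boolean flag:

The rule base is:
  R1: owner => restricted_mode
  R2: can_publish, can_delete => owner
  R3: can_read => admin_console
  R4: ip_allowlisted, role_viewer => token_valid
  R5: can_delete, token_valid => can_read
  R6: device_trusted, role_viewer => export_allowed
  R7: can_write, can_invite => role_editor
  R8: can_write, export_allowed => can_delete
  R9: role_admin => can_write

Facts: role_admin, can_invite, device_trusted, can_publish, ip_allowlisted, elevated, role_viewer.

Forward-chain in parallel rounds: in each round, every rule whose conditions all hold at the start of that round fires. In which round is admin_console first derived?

4

Round 1 — R4, R6, R9, derive token_valid, export_allowed, can_write.
Round 2 — R7, R8, derive role_editor, can_delete.
Round 3 — R2, R5, derive owner, can_read.
Round 4 — R1, R3, derive restricted_mode, admin_console.
admin_console first appears in round 4.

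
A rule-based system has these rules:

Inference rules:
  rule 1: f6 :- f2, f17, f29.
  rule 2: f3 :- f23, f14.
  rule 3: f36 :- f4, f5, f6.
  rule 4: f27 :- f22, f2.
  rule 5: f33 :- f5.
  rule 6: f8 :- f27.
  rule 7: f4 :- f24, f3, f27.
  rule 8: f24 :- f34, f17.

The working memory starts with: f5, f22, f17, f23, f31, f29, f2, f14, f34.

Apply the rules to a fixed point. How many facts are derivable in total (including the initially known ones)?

Round 1: rule 1 [f6 :- f2, f17, f29.]; rule 2 [f3 :- f23, f14.]; rule 4 [f27 :- f22, f2.]; rule 5 [f33 :- f5.]; rule 8 [f24 :- f34, f17.]. New: f6, f3, f27, f33, f24.
Round 2: rule 6 [f8 :- f27.]; rule 7 [f4 :- f24, f3, f27.]. New: f8, f4.
Round 3: rule 3 [f36 :- f4, f5, f6.]. New: f36.
Closure: {f14, f17, f2, f22, f23, f24, f27, f29, f3, f31, f33, f34, f36, f4, f5, f6, f8} — 17 facts.

17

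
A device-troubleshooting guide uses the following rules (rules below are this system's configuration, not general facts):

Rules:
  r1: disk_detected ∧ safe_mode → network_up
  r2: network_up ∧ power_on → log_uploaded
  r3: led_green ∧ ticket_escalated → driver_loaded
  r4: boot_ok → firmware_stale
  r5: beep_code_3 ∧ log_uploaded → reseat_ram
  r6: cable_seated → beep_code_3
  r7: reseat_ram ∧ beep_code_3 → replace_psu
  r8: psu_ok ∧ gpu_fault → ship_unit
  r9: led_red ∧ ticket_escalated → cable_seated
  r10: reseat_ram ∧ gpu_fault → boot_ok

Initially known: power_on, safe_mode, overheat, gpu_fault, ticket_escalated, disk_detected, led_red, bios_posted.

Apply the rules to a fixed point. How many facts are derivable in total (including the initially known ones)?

16

Round 1 fires r1, r9, giving network_up, cable_seated.
Round 2 fires r2, r6, giving log_uploaded, beep_code_3.
Round 3 fires r5, giving reseat_ram.
Round 4 fires r7, r10, giving replace_psu, boot_ok.
Round 5 fires r4, giving firmware_stale.
Closure: {beep_code_3, bios_posted, boot_ok, cable_seated, disk_detected, firmware_stale, gpu_fault, led_red, log_uploaded, network_up, overheat, power_on, replace_psu, reseat_ram, safe_mode, ticket_escalated} — 16 facts.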